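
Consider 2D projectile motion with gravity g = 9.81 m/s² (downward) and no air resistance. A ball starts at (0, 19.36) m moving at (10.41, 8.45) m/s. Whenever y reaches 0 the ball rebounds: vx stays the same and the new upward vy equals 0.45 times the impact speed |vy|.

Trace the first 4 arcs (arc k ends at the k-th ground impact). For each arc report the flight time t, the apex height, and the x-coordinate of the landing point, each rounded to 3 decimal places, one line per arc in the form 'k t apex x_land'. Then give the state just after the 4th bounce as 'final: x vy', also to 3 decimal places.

1 3.027 22.999 31.509
2 1.949 4.657 51.796
3 0.877 0.943 60.926
4 0.395 0.191 65.034
final: 65.034 0.871

Arc 1: start y=19.360, vy=8.450 → t=3.027, apex=22.999, x_land=31.509, impact vy=-21.243
  bounce: vy ← 0.45·21.243 = 9.559
Arc 2: start y=0.000, vy=9.559 → t=1.949, apex=4.657, x_land=51.796, impact vy=-9.559
  bounce: vy ← 0.45·9.559 = 4.302
Arc 3: start y=0.000, vy=4.302 → t=0.877, apex=0.943, x_land=60.926, impact vy=-4.302
  bounce: vy ← 0.45·4.302 = 1.936
Arc 4: start y=0.000, vy=1.936 → t=0.395, apex=0.191, x_land=65.034, impact vy=-1.936
  bounce: vy ← 0.45·1.936 = 0.871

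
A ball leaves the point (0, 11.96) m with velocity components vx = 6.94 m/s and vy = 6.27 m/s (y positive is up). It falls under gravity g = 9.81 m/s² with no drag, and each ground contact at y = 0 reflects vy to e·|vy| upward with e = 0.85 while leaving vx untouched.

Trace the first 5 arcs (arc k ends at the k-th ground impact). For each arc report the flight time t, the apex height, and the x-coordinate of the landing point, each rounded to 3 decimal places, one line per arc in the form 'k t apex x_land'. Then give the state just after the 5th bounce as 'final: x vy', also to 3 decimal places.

Arc 1: start y=11.960, vy=6.270 → t=2.326, apex=13.964, x_land=16.145, impact vy=-16.552
  bounce: vy ← 0.85·16.552 = 14.069
Arc 2: start y=0.000, vy=14.069 → t=2.868, apex=10.089, x_land=36.051, impact vy=-14.069
  bounce: vy ← 0.85·14.069 = 11.959
Arc 3: start y=0.000, vy=11.959 → t=2.438, apex=7.289, x_land=52.972, impact vy=-11.959
  bounce: vy ← 0.85·11.959 = 10.165
Arc 4: start y=0.000, vy=10.165 → t=2.072, apex=5.266, x_land=67.354, impact vy=-10.165
  bounce: vy ← 0.85·10.165 = 8.640
Arc 5: start y=0.000, vy=8.640 → t=1.762, apex=3.805, x_land=79.579, impact vy=-8.640
  bounce: vy ← 0.85·8.640 = 7.344

1 2.326 13.964 16.145
2 2.868 10.089 36.051
3 2.438 7.289 52.972
4 2.072 5.266 67.354
5 1.762 3.805 79.579
final: 79.579 7.344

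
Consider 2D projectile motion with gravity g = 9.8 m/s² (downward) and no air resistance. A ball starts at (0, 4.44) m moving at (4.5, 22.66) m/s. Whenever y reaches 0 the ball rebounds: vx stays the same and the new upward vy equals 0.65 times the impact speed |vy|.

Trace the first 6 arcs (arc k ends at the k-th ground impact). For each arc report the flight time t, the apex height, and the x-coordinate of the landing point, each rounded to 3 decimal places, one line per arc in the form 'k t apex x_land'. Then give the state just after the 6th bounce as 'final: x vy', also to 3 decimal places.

1 4.813 30.638 21.657
2 3.251 12.944 36.285
3 2.113 5.469 45.794
4 1.373 2.311 51.974
5 0.893 0.976 55.991
6 0.580 0.412 58.602
final: 58.602 1.848

Arc 1: start y=4.440, vy=22.660 → t=4.813, apex=30.638, x_land=21.657, impact vy=-24.505
  bounce: vy ← 0.65·24.505 = 15.928
Arc 2: start y=0.000, vy=15.928 → t=3.251, apex=12.944, x_land=36.285, impact vy=-15.928
  bounce: vy ← 0.65·15.928 = 10.353
Arc 3: start y=0.000, vy=10.353 → t=2.113, apex=5.469, x_land=45.794, impact vy=-10.353
  bounce: vy ← 0.65·10.353 = 6.730
Arc 4: start y=0.000, vy=6.730 → t=1.373, apex=2.311, x_land=51.974, impact vy=-6.730
  bounce: vy ← 0.65·6.730 = 4.374
Arc 5: start y=0.000, vy=4.374 → t=0.893, apex=0.976, x_land=55.991, impact vy=-4.374
  bounce: vy ← 0.65·4.374 = 2.843
Arc 6: start y=0.000, vy=2.843 → t=0.580, apex=0.412, x_land=58.602, impact vy=-2.843
  bounce: vy ← 0.65·2.843 = 1.848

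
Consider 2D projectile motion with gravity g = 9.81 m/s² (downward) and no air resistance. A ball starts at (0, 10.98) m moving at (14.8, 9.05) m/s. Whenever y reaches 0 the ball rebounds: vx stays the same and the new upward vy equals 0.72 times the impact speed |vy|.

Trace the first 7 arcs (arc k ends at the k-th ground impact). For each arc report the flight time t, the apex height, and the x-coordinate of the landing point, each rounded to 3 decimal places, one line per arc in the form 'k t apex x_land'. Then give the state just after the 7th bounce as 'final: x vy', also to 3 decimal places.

Arc 1: start y=10.980, vy=9.050 → t=2.680, apex=15.154, x_land=39.668, impact vy=-17.243
  bounce: vy ← 0.72·17.243 = 12.415
Arc 2: start y=0.000, vy=12.415 → t=2.531, apex=7.856, x_land=77.128, impact vy=-12.415
  bounce: vy ← 0.72·12.415 = 8.939
Arc 3: start y=0.000, vy=8.939 → t=1.822, apex=4.073, x_land=104.100, impact vy=-8.939
  bounce: vy ← 0.72·8.939 = 6.436
Arc 4: start y=0.000, vy=6.436 → t=1.312, apex=2.111, x_land=123.520, impact vy=-6.436
  bounce: vy ← 0.72·6.436 = 4.634
Arc 5: start y=0.000, vy=4.634 → t=0.945, apex=1.094, x_land=137.502, impact vy=-4.634
  bounce: vy ← 0.72·4.634 = 3.336
Arc 6: start y=0.000, vy=3.336 → t=0.680, apex=0.567, x_land=147.569, impact vy=-3.336
  bounce: vy ← 0.72·3.336 = 2.402
Arc 7: start y=0.000, vy=2.402 → t=0.490, apex=0.294, x_land=154.817, impact vy=-2.402
  bounce: vy ← 0.72·2.402 = 1.730

1 2.680 15.154 39.668
2 2.531 7.856 77.128
3 1.822 4.073 104.100
4 1.312 2.111 123.520
5 0.945 1.094 137.502
6 0.680 0.567 147.569
7 0.490 0.294 154.817
final: 154.817 1.730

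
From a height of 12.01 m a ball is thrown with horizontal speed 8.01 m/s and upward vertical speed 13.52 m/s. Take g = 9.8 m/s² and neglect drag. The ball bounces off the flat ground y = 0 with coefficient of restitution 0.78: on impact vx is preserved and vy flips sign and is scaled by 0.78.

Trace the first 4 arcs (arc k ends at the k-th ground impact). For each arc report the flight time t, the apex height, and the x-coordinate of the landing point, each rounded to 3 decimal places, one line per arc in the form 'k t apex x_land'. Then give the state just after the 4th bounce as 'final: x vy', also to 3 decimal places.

Arc 1: start y=12.010, vy=13.520 → t=3.466, apex=21.336, x_land=27.765, impact vy=-20.450
  bounce: vy ← 0.78·20.450 = 15.951
Arc 2: start y=0.000, vy=15.951 → t=3.255, apex=12.981, x_land=53.839, impact vy=-15.951
  bounce: vy ← 0.78·15.951 = 12.442
Arc 3: start y=0.000, vy=12.442 → t=2.539, apex=7.898, x_land=74.178, impact vy=-12.442
  bounce: vy ← 0.78·12.442 = 9.704
Arc 4: start y=0.000, vy=9.704 → t=1.980, apex=4.805, x_land=90.041, impact vy=-9.704
  bounce: vy ← 0.78·9.704 = 7.569

1 3.466 21.336 27.765
2 3.255 12.981 53.839
3 2.539 7.898 74.178
4 1.980 4.805 90.041
final: 90.041 7.569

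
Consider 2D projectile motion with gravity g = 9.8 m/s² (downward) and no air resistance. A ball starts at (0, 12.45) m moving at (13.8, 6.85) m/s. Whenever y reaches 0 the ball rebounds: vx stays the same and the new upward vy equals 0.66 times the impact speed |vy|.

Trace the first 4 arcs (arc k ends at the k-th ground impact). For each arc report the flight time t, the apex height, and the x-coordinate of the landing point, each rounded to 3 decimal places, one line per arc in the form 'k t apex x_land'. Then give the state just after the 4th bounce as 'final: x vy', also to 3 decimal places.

Arc 1: start y=12.450, vy=6.850 → t=2.439, apex=14.844, x_land=33.665, impact vy=-17.057
  bounce: vy ← 0.66·17.057 = 11.258
Arc 2: start y=0.000, vy=11.258 → t=2.297, apex=6.466, x_land=65.370, impact vy=-11.258
  bounce: vy ← 0.66·11.258 = 7.430
Arc 3: start y=0.000, vy=7.430 → t=1.516, apex=2.817, x_land=86.296, impact vy=-7.430
  bounce: vy ← 0.66·7.430 = 4.904
Arc 4: start y=0.000, vy=4.904 → t=1.001, apex=1.227, x_land=100.106, impact vy=-4.904
  bounce: vy ← 0.66·4.904 = 3.237

1 2.439 14.844 33.665
2 2.297 6.466 65.370
3 1.516 2.817 86.296
4 1.001 1.227 100.106
final: 100.106 3.237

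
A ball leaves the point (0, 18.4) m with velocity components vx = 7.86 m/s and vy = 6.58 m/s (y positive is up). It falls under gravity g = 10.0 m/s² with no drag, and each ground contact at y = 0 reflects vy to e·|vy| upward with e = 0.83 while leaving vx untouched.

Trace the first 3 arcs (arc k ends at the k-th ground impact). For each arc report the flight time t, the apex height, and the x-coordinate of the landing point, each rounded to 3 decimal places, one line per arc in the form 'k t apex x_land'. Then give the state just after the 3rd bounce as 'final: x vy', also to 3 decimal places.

1 2.686 20.565 21.112
2 3.367 14.167 47.573
3 2.794 9.760 69.536
final: 69.536 11.596

Arc 1: start y=18.400, vy=6.580 → t=2.686, apex=20.565, x_land=21.112, impact vy=-20.280
  bounce: vy ← 0.83·20.280 = 16.833
Arc 2: start y=0.000, vy=16.833 → t=3.367, apex=14.167, x_land=47.573, impact vy=-16.833
  bounce: vy ← 0.83·16.833 = 13.971
Arc 3: start y=0.000, vy=13.971 → t=2.794, apex=9.760, x_land=69.536, impact vy=-13.971
  bounce: vy ← 0.83·13.971 = 11.596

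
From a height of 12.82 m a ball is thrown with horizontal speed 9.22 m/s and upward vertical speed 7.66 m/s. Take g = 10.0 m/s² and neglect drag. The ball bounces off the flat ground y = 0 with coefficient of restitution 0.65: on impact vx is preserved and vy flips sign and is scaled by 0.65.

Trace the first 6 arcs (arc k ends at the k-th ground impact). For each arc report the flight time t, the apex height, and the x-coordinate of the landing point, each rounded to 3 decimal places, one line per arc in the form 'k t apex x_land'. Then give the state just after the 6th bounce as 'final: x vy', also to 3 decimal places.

Arc 1: start y=12.820, vy=7.660 → t=2.541, apex=15.754, x_land=23.428, impact vy=-17.750
  bounce: vy ← 0.65·17.750 = 11.538
Arc 2: start y=0.000, vy=11.538 → t=2.308, apex=6.656, x_land=44.704, impact vy=-11.538
  bounce: vy ← 0.65·11.538 = 7.500
Arc 3: start y=0.000, vy=7.500 → t=1.500, apex=2.812, x_land=58.533, impact vy=-7.500
  bounce: vy ← 0.65·7.500 = 4.875
Arc 4: start y=0.000, vy=4.875 → t=0.975, apex=1.188, x_land=67.522, impact vy=-4.875
  bounce: vy ← 0.65·4.875 = 3.169
Arc 5: start y=0.000, vy=3.169 → t=0.634, apex=0.502, x_land=73.365, impact vy=-3.169
  bounce: vy ← 0.65·3.169 = 2.060
Arc 6: start y=0.000, vy=2.060 → t=0.412, apex=0.212, x_land=77.163, impact vy=-2.060
  bounce: vy ← 0.65·2.060 = 1.339

1 2.541 15.754 23.428
2 2.308 6.656 44.704
3 1.500 2.812 58.533
4 0.975 1.188 67.522
5 0.634 0.502 73.365
6 0.412 0.212 77.163
final: 77.163 1.339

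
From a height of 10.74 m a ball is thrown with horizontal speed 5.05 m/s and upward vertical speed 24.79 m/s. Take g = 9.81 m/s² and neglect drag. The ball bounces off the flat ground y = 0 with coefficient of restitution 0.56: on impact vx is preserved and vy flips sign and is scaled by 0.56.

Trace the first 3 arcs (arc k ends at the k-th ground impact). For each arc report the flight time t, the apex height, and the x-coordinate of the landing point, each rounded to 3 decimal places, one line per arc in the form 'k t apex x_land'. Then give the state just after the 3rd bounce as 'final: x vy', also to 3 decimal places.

Arc 1: start y=10.740, vy=24.790 → t=5.455, apex=42.062, x_land=27.550, impact vy=-28.727
  bounce: vy ← 0.56·28.727 = 16.087
Arc 2: start y=0.000, vy=16.087 → t=3.280, apex=13.191, x_land=44.113, impact vy=-16.087
  bounce: vy ← 0.56·16.087 = 9.009
Arc 3: start y=0.000, vy=9.009 → t=1.837, apex=4.137, x_land=53.388, impact vy=-9.009
  bounce: vy ← 0.56·9.009 = 5.045

1 5.455 42.062 27.550
2 3.280 13.191 44.113
3 1.837 4.137 53.388
final: 53.388 5.045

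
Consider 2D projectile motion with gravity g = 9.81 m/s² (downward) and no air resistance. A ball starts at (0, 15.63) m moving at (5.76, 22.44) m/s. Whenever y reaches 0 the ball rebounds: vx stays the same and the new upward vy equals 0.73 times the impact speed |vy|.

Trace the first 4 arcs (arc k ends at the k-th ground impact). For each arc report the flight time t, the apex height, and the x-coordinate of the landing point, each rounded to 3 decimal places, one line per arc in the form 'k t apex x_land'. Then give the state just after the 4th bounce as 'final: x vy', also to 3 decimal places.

Arc 1: start y=15.630, vy=22.440 → t=5.189, apex=41.295, x_land=29.889, impact vy=-28.464
  bounce: vy ← 0.73·28.464 = 20.779
Arc 2: start y=0.000, vy=20.779 → t=4.236, apex=22.006, x_land=54.290, impact vy=-20.779
  bounce: vy ← 0.73·20.779 = 15.169
Arc 3: start y=0.000, vy=15.169 → t=3.092, apex=11.727, x_land=72.102, impact vy=-15.169
  bounce: vy ← 0.73·15.169 = 11.073
Arc 4: start y=0.000, vy=11.073 → t=2.258, apex=6.249, x_land=85.106, impact vy=-11.073
  bounce: vy ← 0.73·11.073 = 8.083

1 5.189 41.295 29.889
2 4.236 22.006 54.290
3 3.092 11.727 72.102
4 2.258 6.249 85.106
final: 85.106 8.083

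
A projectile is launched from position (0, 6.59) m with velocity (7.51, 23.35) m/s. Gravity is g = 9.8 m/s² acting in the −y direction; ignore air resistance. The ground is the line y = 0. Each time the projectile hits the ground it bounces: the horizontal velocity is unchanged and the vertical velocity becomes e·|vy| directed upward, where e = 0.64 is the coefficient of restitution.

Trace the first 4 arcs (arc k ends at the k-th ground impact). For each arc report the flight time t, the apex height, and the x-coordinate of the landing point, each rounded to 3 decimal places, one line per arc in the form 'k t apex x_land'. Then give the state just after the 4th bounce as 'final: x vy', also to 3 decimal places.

Arc 1: start y=6.590, vy=23.350 → t=5.033, apex=34.407, x_land=37.794, impact vy=-25.969
  bounce: vy ← 0.64·25.969 = 16.620
Arc 2: start y=0.000, vy=16.620 → t=3.392, apex=14.093, x_land=63.267, impact vy=-16.620
  bounce: vy ← 0.64·16.620 = 10.637
Arc 3: start y=0.000, vy=10.637 → t=2.171, apex=5.773, x_land=79.570, impact vy=-10.637
  bounce: vy ← 0.64·10.637 = 6.808
Arc 4: start y=0.000, vy=6.808 → t=1.389, apex=2.364, x_land=90.004, impact vy=-6.808
  bounce: vy ← 0.64·6.808 = 4.357

1 5.033 34.407 37.794
2 3.392 14.093 63.267
3 2.171 5.773 79.570
4 1.389 2.364 90.004
final: 90.004 4.357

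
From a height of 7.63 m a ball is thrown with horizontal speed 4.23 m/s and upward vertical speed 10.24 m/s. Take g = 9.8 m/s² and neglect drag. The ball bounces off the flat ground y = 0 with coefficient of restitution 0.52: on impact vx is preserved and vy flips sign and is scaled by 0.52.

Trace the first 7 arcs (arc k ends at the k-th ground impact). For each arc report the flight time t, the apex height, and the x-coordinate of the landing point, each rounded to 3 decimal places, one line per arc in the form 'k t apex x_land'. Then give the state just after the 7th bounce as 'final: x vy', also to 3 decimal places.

Arc 1: start y=7.630, vy=10.240 → t=2.672, apex=12.980, x_land=11.305, impact vy=-15.950
  bounce: vy ← 0.52·15.950 = 8.294
Arc 2: start y=0.000, vy=8.294 → t=1.693, apex=3.510, x_land=18.464, impact vy=-8.294
  bounce: vy ← 0.52·8.294 = 4.313
Arc 3: start y=0.000, vy=4.313 → t=0.880, apex=0.949, x_land=22.188, impact vy=-4.313
  bounce: vy ← 0.52·4.313 = 2.243
Arc 4: start y=0.000, vy=2.243 → t=0.458, apex=0.257, x_land=24.124, impact vy=-2.243
  bounce: vy ← 0.52·2.243 = 1.166
Arc 5: start y=0.000, vy=1.166 → t=0.238, apex=0.069, x_land=25.130, impact vy=-1.166
  bounce: vy ← 0.52·1.166 = 0.606
Arc 6: start y=0.000, vy=0.606 → t=0.124, apex=0.019, x_land=25.654, impact vy=-0.606
  bounce: vy ← 0.52·0.606 = 0.315
Arc 7: start y=0.000, vy=0.315 → t=0.064, apex=0.005, x_land=25.926, impact vy=-0.315
  bounce: vy ← 0.52·0.315 = 0.164

1 2.672 12.980 11.305
2 1.693 3.510 18.464
3 0.880 0.949 22.188
4 0.458 0.257 24.124
5 0.238 0.069 25.130
6 0.124 0.019 25.654
7 0.064 0.005 25.926
final: 25.926 0.164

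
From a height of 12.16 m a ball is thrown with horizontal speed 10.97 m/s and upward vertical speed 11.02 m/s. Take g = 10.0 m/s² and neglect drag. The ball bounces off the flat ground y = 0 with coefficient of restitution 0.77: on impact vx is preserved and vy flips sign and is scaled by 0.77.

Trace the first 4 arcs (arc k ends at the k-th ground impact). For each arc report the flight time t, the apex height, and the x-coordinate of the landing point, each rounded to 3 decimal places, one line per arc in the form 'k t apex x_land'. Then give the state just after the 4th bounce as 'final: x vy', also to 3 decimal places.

Arc 1: start y=12.160, vy=11.020 → t=3.012, apex=18.232, x_land=33.037, impact vy=-19.096
  bounce: vy ← 0.77·19.096 = 14.704
Arc 2: start y=0.000, vy=14.704 → t=2.941, apex=10.810, x_land=65.296, impact vy=-14.704
  bounce: vy ← 0.77·14.704 = 11.322
Arc 3: start y=0.000, vy=11.322 → t=2.264, apex=6.409, x_land=90.136, impact vy=-11.322
  bounce: vy ← 0.77·11.322 = 8.718
Arc 4: start y=0.000, vy=8.718 → t=1.744, apex=3.800, x_land=109.263, impact vy=-8.718
  bounce: vy ← 0.77·8.718 = 6.713

1 3.012 18.232 33.037
2 2.941 10.810 65.296
3 2.264 6.409 90.136
4 1.744 3.800 109.263
final: 109.263 6.713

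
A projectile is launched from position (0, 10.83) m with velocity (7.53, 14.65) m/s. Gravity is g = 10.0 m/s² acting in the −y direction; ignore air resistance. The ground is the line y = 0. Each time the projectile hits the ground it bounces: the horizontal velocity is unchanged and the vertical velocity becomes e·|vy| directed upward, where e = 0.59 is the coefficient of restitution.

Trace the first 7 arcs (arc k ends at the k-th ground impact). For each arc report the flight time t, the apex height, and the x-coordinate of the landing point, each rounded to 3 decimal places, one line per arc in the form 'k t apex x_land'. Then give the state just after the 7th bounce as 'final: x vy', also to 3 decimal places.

1 3.542 21.561 26.668
2 2.450 7.505 45.120
3 1.446 2.613 56.006
4 0.853 0.909 62.429
5 0.503 0.317 66.218
6 0.297 0.110 68.454
7 0.175 0.038 69.773
final: 69.773 0.517

Arc 1: start y=10.830, vy=14.650 → t=3.542, apex=21.561, x_land=26.668, impact vy=-20.766
  bounce: vy ← 0.59·20.766 = 12.252
Arc 2: start y=0.000, vy=12.252 → t=2.450, apex=7.505, x_land=45.120, impact vy=-12.252
  bounce: vy ← 0.59·12.252 = 7.229
Arc 3: start y=0.000, vy=7.229 → t=1.446, apex=2.613, x_land=56.006, impact vy=-7.229
  bounce: vy ← 0.59·7.229 = 4.265
Arc 4: start y=0.000, vy=4.265 → t=0.853, apex=0.909, x_land=62.429, impact vy=-4.265
  bounce: vy ← 0.59·4.265 = 2.516
Arc 5: start y=0.000, vy=2.516 → t=0.503, apex=0.317, x_land=66.218, impact vy=-2.516
  bounce: vy ← 0.59·2.516 = 1.485
Arc 6: start y=0.000, vy=1.485 → t=0.297, apex=0.110, x_land=68.454, impact vy=-1.485
  bounce: vy ← 0.59·1.485 = 0.876
Arc 7: start y=0.000, vy=0.876 → t=0.175, apex=0.038, x_land=69.773, impact vy=-0.876
  bounce: vy ← 0.59·0.876 = 0.517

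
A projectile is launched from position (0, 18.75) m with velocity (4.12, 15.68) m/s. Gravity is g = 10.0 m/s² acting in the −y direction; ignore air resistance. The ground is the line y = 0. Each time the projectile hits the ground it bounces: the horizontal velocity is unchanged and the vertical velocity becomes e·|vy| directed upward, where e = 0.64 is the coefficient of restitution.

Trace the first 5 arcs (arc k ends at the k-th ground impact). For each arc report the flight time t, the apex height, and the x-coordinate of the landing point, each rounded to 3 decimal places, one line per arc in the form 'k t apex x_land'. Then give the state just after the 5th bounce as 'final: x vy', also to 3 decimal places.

1 4.060 31.043 16.726
2 3.189 12.715 29.866
3 2.041 5.208 38.276
4 1.306 2.133 43.658
5 0.836 0.874 47.103
final: 47.103 2.675

Arc 1: start y=18.750, vy=15.680 → t=4.060, apex=31.043, x_land=16.726, impact vy=-24.917
  bounce: vy ← 0.64·24.917 = 15.947
Arc 2: start y=0.000, vy=15.947 → t=3.189, apex=12.715, x_land=29.866, impact vy=-15.947
  bounce: vy ← 0.64·15.947 = 10.206
Arc 3: start y=0.000, vy=10.206 → t=2.041, apex=5.208, x_land=38.276, impact vy=-10.206
  bounce: vy ← 0.64·10.206 = 6.532
Arc 4: start y=0.000, vy=6.532 → t=1.306, apex=2.133, x_land=43.658, impact vy=-6.532
  bounce: vy ← 0.64·6.532 = 4.180
Arc 5: start y=0.000, vy=4.180 → t=0.836, apex=0.874, x_land=47.103, impact vy=-4.180
  bounce: vy ← 0.64·4.180 = 2.675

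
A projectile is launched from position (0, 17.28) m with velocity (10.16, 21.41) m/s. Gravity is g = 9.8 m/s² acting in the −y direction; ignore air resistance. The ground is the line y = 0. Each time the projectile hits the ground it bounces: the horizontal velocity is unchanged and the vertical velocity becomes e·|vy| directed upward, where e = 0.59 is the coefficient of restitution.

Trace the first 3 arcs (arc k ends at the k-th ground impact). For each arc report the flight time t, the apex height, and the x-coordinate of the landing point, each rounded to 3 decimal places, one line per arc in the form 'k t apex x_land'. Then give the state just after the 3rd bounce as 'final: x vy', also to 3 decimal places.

Arc 1: start y=17.280, vy=21.410 → t=5.066, apex=40.667, x_land=51.466, impact vy=-28.233
  bounce: vy ← 0.59·28.233 = 16.657
Arc 2: start y=0.000, vy=16.657 → t=3.399, apex=14.156, x_land=86.004, impact vy=-16.657
  bounce: vy ← 0.59·16.657 = 9.828
Arc 3: start y=0.000, vy=9.828 → t=2.006, apex=4.928, x_land=106.382, impact vy=-9.828
  bounce: vy ← 0.59·9.828 = 5.798

1 5.066 40.667 51.466
2 3.399 14.156 86.004
3 2.006 4.928 106.382
final: 106.382 5.798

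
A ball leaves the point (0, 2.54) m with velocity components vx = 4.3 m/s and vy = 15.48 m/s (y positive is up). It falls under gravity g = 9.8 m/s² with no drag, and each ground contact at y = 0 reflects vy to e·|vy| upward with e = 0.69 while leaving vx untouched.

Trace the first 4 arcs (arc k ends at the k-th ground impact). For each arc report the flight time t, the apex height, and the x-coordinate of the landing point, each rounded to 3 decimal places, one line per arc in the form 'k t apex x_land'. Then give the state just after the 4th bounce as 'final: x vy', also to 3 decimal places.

Arc 1: start y=2.540, vy=15.480 → t=3.316, apex=14.766, x_land=14.257, impact vy=-17.012
  bounce: vy ← 0.69·17.012 = 11.738
Arc 2: start y=0.000, vy=11.738 → t=2.396, apex=7.030, x_land=24.558, impact vy=-11.738
  bounce: vy ← 0.69·11.738 = 8.100
Arc 3: start y=0.000, vy=8.100 → t=1.653, apex=3.347, x_land=31.666, impact vy=-8.100
  bounce: vy ← 0.69·8.100 = 5.589
Arc 4: start y=0.000, vy=5.589 → t=1.141, apex=1.594, x_land=36.570, impact vy=-5.589
  bounce: vy ← 0.69·5.589 = 3.856

1 3.316 14.766 14.257
2 2.396 7.030 24.558
3 1.653 3.347 31.666
4 1.141 1.594 36.570
final: 36.570 3.856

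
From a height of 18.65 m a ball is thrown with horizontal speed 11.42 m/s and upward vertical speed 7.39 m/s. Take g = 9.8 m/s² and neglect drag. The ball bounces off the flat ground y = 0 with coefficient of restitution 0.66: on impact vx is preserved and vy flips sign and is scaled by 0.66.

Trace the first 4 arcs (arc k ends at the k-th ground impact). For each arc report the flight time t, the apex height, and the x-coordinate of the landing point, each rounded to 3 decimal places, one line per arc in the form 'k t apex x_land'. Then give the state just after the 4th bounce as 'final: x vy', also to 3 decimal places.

Arc 1: start y=18.650, vy=7.390 → t=2.846, apex=21.436, x_land=32.498, impact vy=-20.498
  bounce: vy ← 0.66·20.498 = 13.528
Arc 2: start y=0.000, vy=13.528 → t=2.761, apex=9.338, x_land=64.027, impact vy=-13.528
  bounce: vy ← 0.66·13.528 = 8.929
Arc 3: start y=0.000, vy=8.929 → t=1.822, apex=4.067, x_land=84.837, impact vy=-8.929
  bounce: vy ← 0.66·8.929 = 5.893
Arc 4: start y=0.000, vy=5.893 → t=1.203, apex=1.772, x_land=98.571, impact vy=-5.893
  bounce: vy ← 0.66·5.893 = 3.889

1 2.846 21.436 32.498
2 2.761 9.338 64.027
3 1.822 4.067 84.837
4 1.203 1.772 98.571
final: 98.571 3.889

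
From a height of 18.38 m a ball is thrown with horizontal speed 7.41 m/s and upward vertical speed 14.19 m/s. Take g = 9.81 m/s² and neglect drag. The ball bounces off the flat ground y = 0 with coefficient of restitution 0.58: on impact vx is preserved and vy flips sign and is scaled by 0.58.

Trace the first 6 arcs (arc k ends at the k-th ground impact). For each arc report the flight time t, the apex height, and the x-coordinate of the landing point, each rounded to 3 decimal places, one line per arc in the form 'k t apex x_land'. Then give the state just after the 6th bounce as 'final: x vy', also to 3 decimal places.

Arc 1: start y=18.380, vy=14.190 → t=3.863, apex=28.643, x_land=28.625, impact vy=-23.706
  bounce: vy ← 0.58·23.706 = 13.749
Arc 2: start y=0.000, vy=13.749 → t=2.803, apex=9.635, x_land=49.396, impact vy=-13.749
  bounce: vy ← 0.58·13.749 = 7.975
Arc 3: start y=0.000, vy=7.975 → t=1.626, apex=3.241, x_land=61.443, impact vy=-7.975
  bounce: vy ← 0.58·7.975 = 4.625
Arc 4: start y=0.000, vy=4.625 → t=0.943, apex=1.090, x_land=68.431, impact vy=-4.625
  bounce: vy ← 0.58·4.625 = 2.683
Arc 5: start y=0.000, vy=2.683 → t=0.547, apex=0.367, x_land=72.484, impact vy=-2.683
  bounce: vy ← 0.58·2.683 = 1.556
Arc 6: start y=0.000, vy=1.556 → t=0.317, apex=0.123, x_land=74.834, impact vy=-1.556
  bounce: vy ← 0.58·1.556 = 0.902

1 3.863 28.643 28.625
2 2.803 9.635 49.396
3 1.626 3.241 61.443
4 0.943 1.090 68.431
5 0.547 0.367 72.484
6 0.317 0.123 74.834
final: 74.834 0.902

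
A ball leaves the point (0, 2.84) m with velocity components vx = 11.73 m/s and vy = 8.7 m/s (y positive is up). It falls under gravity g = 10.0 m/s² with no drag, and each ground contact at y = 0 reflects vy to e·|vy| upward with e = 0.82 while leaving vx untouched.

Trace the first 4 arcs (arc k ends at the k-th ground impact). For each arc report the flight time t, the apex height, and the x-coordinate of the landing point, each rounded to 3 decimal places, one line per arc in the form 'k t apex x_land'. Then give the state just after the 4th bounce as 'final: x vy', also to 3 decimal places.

1 2.021 6.624 23.707
2 1.888 4.454 45.850
3 1.548 2.995 64.007
4 1.269 2.014 78.896
final: 78.896 5.204

Arc 1: start y=2.840, vy=8.700 → t=2.021, apex=6.624, x_land=23.707, impact vy=-11.510
  bounce: vy ← 0.82·11.510 = 9.439
Arc 2: start y=0.000, vy=9.439 → t=1.888, apex=4.454, x_land=45.850, impact vy=-9.439
  bounce: vy ← 0.82·9.439 = 7.740
Arc 3: start y=0.000, vy=7.740 → t=1.548, apex=2.995, x_land=64.007, impact vy=-7.740
  bounce: vy ← 0.82·7.740 = 6.346
Arc 4: start y=0.000, vy=6.346 → t=1.269, apex=2.014, x_land=78.896, impact vy=-6.346
  bounce: vy ← 0.82·6.346 = 5.204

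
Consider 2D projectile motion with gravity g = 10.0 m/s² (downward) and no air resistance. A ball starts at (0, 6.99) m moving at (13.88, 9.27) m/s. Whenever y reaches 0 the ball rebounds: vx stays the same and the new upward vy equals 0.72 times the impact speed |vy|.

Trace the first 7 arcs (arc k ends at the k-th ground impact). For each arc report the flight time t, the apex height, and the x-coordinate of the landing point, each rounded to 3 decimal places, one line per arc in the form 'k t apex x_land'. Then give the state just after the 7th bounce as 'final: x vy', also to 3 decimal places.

Arc 1: start y=6.990, vy=9.270 → t=2.429, apex=11.287, x_land=33.721, impact vy=-15.024
  bounce: vy ← 0.72·15.024 = 10.818
Arc 2: start y=0.000, vy=10.818 → t=2.164, apex=5.851, x_land=63.750, impact vy=-10.818
  bounce: vy ← 0.72·10.818 = 7.789
Arc 3: start y=0.000, vy=7.789 → t=1.558, apex=3.033, x_land=85.372, impact vy=-7.789
  bounce: vy ← 0.72·7.789 = 5.608
Arc 4: start y=0.000, vy=5.608 → t=1.122, apex=1.572, x_land=100.939, impact vy=-5.608
  bounce: vy ← 0.72·5.608 = 4.038
Arc 5: start y=0.000, vy=4.038 → t=0.808, apex=0.815, x_land=112.147, impact vy=-4.038
  bounce: vy ← 0.72·4.038 = 2.907
Arc 6: start y=0.000, vy=2.907 → t=0.581, apex=0.423, x_land=120.217, impact vy=-2.907
  bounce: vy ← 0.72·2.907 = 2.093
Arc 7: start y=0.000, vy=2.093 → t=0.419, apex=0.219, x_land=126.028, impact vy=-2.093
  bounce: vy ← 0.72·2.093 = 1.507

1 2.429 11.287 33.721
2 2.164 5.851 63.750
3 1.558 3.033 85.372
4 1.122 1.572 100.939
5 0.808 0.815 112.147
6 0.581 0.423 120.217
7 0.419 0.219 126.028
final: 126.028 1.507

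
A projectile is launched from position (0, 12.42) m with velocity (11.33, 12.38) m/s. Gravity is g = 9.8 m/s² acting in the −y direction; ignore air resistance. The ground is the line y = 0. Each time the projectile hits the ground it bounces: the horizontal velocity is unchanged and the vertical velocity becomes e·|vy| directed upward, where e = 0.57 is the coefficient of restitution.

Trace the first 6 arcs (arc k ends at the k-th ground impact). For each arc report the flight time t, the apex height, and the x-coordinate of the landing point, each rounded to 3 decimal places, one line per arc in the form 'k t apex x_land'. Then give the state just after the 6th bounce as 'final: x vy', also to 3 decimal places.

1 3.296 20.240 37.340
2 2.317 6.576 63.590
3 1.321 2.136 78.553
4 0.753 0.694 87.082
5 0.429 0.226 91.943
6 0.245 0.073 94.714
final: 94.714 0.683

Arc 1: start y=12.420, vy=12.380 → t=3.296, apex=20.240, x_land=37.340, impact vy=-19.917
  bounce: vy ← 0.57·19.917 = 11.353
Arc 2: start y=0.000, vy=11.353 → t=2.317, apex=6.576, x_land=63.590, impact vy=-11.353
  bounce: vy ← 0.57·11.353 = 6.471
Arc 3: start y=0.000, vy=6.471 → t=1.321, apex=2.136, x_land=78.553, impact vy=-6.471
  bounce: vy ← 0.57·6.471 = 3.689
Arc 4: start y=0.000, vy=3.689 → t=0.753, apex=0.694, x_land=87.082, impact vy=-3.689
  bounce: vy ← 0.57·3.689 = 2.102
Arc 5: start y=0.000, vy=2.102 → t=0.429, apex=0.226, x_land=91.943, impact vy=-2.102
  bounce: vy ← 0.57·2.102 = 1.198
Arc 6: start y=0.000, vy=1.198 → t=0.245, apex=0.073, x_land=94.714, impact vy=-1.198
  bounce: vy ← 0.57·1.198 = 0.683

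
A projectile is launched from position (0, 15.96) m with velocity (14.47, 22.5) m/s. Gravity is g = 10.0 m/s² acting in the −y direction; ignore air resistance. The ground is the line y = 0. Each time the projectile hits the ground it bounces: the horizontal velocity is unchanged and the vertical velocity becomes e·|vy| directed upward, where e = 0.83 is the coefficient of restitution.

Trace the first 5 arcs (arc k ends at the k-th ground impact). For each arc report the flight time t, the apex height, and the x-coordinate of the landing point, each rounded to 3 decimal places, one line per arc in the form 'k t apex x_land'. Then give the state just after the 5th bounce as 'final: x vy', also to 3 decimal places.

Arc 1: start y=15.960, vy=22.500 → t=5.123, apex=41.273, x_land=74.131, impact vy=-28.731
  bounce: vy ← 0.83·28.731 = 23.846
Arc 2: start y=0.000, vy=23.846 → t=4.769, apex=28.433, x_land=143.142, impact vy=-23.846
  bounce: vy ← 0.83·23.846 = 19.793
Arc 3: start y=0.000, vy=19.793 → t=3.959, apex=19.587, x_land=200.422, impact vy=-19.793
  bounce: vy ← 0.83·19.793 = 16.428
Arc 4: start y=0.000, vy=16.428 → t=3.286, apex=13.494, x_land=247.964, impact vy=-16.428
  bounce: vy ← 0.83·16.428 = 13.635
Arc 5: start y=0.000, vy=13.635 → t=2.727, apex=9.296, x_land=287.424, impact vy=-13.635
  bounce: vy ← 0.83·13.635 = 11.317

1 5.123 41.273 74.131
2 4.769 28.433 143.142
3 3.959 19.587 200.422
4 3.286 13.494 247.964
5 2.727 9.296 287.424
final: 287.424 11.317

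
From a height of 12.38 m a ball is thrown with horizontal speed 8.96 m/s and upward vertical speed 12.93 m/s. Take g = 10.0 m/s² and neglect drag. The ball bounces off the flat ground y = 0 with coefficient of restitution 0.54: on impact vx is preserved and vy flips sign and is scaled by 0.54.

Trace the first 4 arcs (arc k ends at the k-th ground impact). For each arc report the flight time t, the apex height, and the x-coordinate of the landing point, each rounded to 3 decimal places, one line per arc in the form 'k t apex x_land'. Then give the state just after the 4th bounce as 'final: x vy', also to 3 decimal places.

Arc 1: start y=12.380, vy=12.930 → t=3.330, apex=20.739, x_land=29.833, impact vy=-20.366
  bounce: vy ← 0.54·20.366 = 10.998
Arc 2: start y=0.000, vy=10.998 → t=2.200, apex=6.048, x_land=49.541, impact vy=-10.998
  bounce: vy ← 0.54·10.998 = 5.939
Arc 3: start y=0.000, vy=5.939 → t=1.188, apex=1.763, x_land=60.184, impact vy=-5.939
  bounce: vy ← 0.54·5.939 = 3.207
Arc 4: start y=0.000, vy=3.207 → t=0.641, apex=0.514, x_land=65.931, impact vy=-3.207
  bounce: vy ← 0.54·3.207 = 1.732

1 3.330 20.739 29.833
2 2.200 6.048 49.541
3 1.188 1.763 60.184
4 0.641 0.514 65.931
final: 65.931 1.732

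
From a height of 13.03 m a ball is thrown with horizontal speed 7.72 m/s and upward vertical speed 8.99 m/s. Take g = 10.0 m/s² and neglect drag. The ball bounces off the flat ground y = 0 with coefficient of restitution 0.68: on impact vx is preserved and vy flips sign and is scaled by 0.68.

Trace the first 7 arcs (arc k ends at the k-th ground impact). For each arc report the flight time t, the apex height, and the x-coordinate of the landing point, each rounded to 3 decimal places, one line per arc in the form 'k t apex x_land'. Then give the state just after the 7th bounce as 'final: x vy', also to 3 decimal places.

Arc 1: start y=13.030, vy=8.990 → t=2.747, apex=17.071, x_land=21.205, impact vy=-18.478
  bounce: vy ← 0.68·18.478 = 12.565
Arc 2: start y=0.000, vy=12.565 → t=2.513, apex=7.894, x_land=40.605, impact vy=-12.565
  bounce: vy ← 0.68·12.565 = 8.544
Arc 3: start y=0.000, vy=8.544 → t=1.709, apex=3.650, x_land=53.797, impact vy=-8.544
  bounce: vy ← 0.68·8.544 = 5.810
Arc 4: start y=0.000, vy=5.810 → t=1.162, apex=1.688, x_land=62.767, impact vy=-5.810
  bounce: vy ← 0.68·5.810 = 3.951
Arc 5: start y=0.000, vy=3.951 → t=0.790, apex=0.780, x_land=68.867, impact vy=-3.951
  bounce: vy ← 0.68·3.951 = 2.687
Arc 6: start y=0.000, vy=2.687 → t=0.537, apex=0.361, x_land=73.015, impact vy=-2.687
  bounce: vy ← 0.68·2.687 = 1.827
Arc 7: start y=0.000, vy=1.827 → t=0.365, apex=0.167, x_land=75.836, impact vy=-1.827
  bounce: vy ← 0.68·1.827 = 1.242

1 2.747 17.071 21.205
2 2.513 7.894 40.605
3 1.709 3.650 53.797
4 1.162 1.688 62.767
5 0.790 0.780 68.867
6 0.537 0.361 73.015
7 0.365 0.167 75.836
final: 75.836 1.242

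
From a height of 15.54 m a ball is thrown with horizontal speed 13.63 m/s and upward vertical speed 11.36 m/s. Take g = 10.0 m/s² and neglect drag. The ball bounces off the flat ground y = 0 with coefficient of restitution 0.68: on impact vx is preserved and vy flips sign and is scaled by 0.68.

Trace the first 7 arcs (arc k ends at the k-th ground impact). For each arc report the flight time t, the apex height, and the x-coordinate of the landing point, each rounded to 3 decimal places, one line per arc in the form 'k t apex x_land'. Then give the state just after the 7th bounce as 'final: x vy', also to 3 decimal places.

1 3.233 21.992 44.069
2 2.852 10.169 82.946
3 1.940 4.702 109.382
4 1.319 2.174 127.358
5 0.897 1.005 139.582
6 0.610 0.465 147.895
7 0.415 0.215 153.547
final: 153.547 1.410

Arc 1: start y=15.540, vy=11.360 → t=3.233, apex=21.992, x_land=44.069, impact vy=-20.973
  bounce: vy ← 0.68·20.973 = 14.261
Arc 2: start y=0.000, vy=14.261 → t=2.852, apex=10.169, x_land=82.946, impact vy=-14.261
  bounce: vy ← 0.68·14.261 = 9.698
Arc 3: start y=0.000, vy=9.698 → t=1.940, apex=4.702, x_land=109.382, impact vy=-9.698
  bounce: vy ← 0.68·9.698 = 6.594
Arc 4: start y=0.000, vy=6.594 → t=1.319, apex=2.174, x_land=127.358, impact vy=-6.594
  bounce: vy ← 0.68·6.594 = 4.484
Arc 5: start y=0.000, vy=4.484 → t=0.897, apex=1.005, x_land=139.582, impact vy=-4.484
  bounce: vy ← 0.68·4.484 = 3.049
Arc 6: start y=0.000, vy=3.049 → t=0.610, apex=0.465, x_land=147.895, impact vy=-3.049
  bounce: vy ← 0.68·3.049 = 2.074
Arc 7: start y=0.000, vy=2.074 → t=0.415, apex=0.215, x_land=153.547, impact vy=-2.074
  bounce: vy ← 0.68·2.074 = 1.410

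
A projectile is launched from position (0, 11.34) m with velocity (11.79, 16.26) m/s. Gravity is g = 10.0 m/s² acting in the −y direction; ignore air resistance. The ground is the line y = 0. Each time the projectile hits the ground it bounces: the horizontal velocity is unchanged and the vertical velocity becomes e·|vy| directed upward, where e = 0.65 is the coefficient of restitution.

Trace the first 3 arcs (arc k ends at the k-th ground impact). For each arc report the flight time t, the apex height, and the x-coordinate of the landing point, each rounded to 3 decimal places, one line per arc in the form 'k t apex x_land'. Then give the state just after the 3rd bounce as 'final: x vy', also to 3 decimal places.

1 3.842 24.559 45.300
2 2.881 10.376 79.269
3 1.873 4.384 101.349
final: 101.349 6.086

Arc 1: start y=11.340, vy=16.260 → t=3.842, apex=24.559, x_land=45.300, impact vy=-22.163
  bounce: vy ← 0.65·22.163 = 14.406
Arc 2: start y=0.000, vy=14.406 → t=2.881, apex=10.376, x_land=79.269, impact vy=-14.406
  bounce: vy ← 0.65·14.406 = 9.364
Arc 3: start y=0.000, vy=9.364 → t=1.873, apex=4.384, x_land=101.349, impact vy=-9.364
  bounce: vy ← 0.65·9.364 = 6.086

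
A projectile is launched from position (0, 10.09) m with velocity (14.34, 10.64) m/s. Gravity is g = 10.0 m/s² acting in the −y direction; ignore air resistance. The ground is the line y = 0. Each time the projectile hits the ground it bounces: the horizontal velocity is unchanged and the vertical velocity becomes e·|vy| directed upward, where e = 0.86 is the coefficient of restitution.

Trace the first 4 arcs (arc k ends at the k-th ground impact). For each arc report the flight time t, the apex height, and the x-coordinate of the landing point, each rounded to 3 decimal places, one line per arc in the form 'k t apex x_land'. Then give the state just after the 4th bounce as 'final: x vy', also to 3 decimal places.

1 2.839 15.750 40.709
2 3.053 11.649 84.485
3 2.625 8.616 122.133
4 2.258 6.372 154.510
final: 154.510 9.709

Arc 1: start y=10.090, vy=10.640 → t=2.839, apex=15.750, x_land=40.709, impact vy=-17.749
  bounce: vy ← 0.86·17.749 = 15.264
Arc 2: start y=0.000, vy=15.264 → t=3.053, apex=11.649, x_land=84.485, impact vy=-15.264
  bounce: vy ← 0.86·15.264 = 13.127
Arc 3: start y=0.000, vy=13.127 → t=2.625, apex=8.616, x_land=122.133, impact vy=-13.127
  bounce: vy ← 0.86·13.127 = 11.289
Arc 4: start y=0.000, vy=11.289 → t=2.258, apex=6.372, x_land=154.510, impact vy=-11.289
  bounce: vy ← 0.86·11.289 = 9.709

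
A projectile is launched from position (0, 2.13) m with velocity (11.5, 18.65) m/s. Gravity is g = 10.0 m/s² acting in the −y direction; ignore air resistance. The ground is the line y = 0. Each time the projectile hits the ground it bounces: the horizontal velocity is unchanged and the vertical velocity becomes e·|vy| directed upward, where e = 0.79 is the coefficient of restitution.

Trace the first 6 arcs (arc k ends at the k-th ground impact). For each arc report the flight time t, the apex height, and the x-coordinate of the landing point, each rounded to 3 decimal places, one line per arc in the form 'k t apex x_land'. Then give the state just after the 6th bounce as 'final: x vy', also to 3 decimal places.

Arc 1: start y=2.130, vy=18.650 → t=3.841, apex=19.521, x_land=44.170, impact vy=-19.759
  bounce: vy ← 0.79·19.759 = 15.610
Arc 2: start y=0.000, vy=15.610 → t=3.122, apex=12.183, x_land=80.073, impact vy=-15.610
  bounce: vy ← 0.79·15.610 = 12.332
Arc 3: start y=0.000, vy=12.332 → t=2.466, apex=7.603, x_land=108.436, impact vy=-12.332
  bounce: vy ← 0.79·12.332 = 9.742
Arc 4: start y=0.000, vy=9.742 → t=1.948, apex=4.745, x_land=130.842, impact vy=-9.742
  bounce: vy ← 0.79·9.742 = 7.696
Arc 5: start y=0.000, vy=7.696 → t=1.539, apex=2.962, x_land=148.543, impact vy=-7.696
  bounce: vy ← 0.79·7.696 = 6.080
Arc 6: start y=0.000, vy=6.080 → t=1.216, apex=1.848, x_land=162.527, impact vy=-6.080
  bounce: vy ← 0.79·6.080 = 4.803

1 3.841 19.521 44.170
2 3.122 12.183 80.073
3 2.466 7.603 108.436
4 1.948 4.745 130.842
5 1.539 2.962 148.543
6 1.216 1.848 162.527
final: 162.527 4.803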